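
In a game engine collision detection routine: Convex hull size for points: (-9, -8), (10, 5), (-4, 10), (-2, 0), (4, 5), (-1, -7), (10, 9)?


Convex hull vertices (CCW): (-9, -8), (-1, -7), (10, 5), (10, 9), (-4, 10)
Count = 5

5


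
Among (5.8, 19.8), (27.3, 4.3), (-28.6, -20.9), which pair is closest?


d(P0,P1) = 26.5047, d(P0,P2) = 53.2902, d(P1,P2) = 61.3176
Closest: P0 and P1

Closest pair: (5.8, 19.8) and (27.3, 4.3), distance = 26.5047


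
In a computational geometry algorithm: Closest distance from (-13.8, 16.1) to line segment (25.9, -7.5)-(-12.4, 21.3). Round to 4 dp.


Project P onto AB: t = 0.9581 (clamped to [0,1])
Closest point on segment: (-10.7965, 20.0942)
Distance: 4.9975

4.9975


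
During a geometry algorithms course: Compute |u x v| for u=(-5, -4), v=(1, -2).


|u x v| = |(-5)*(-2) - (-4)*1|
= |10 - (-4)| = 14

14


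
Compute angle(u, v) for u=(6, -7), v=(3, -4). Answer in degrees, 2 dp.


u.v = 46, |u| = sqrt(85) = 9.2195, |v| = sqrt(25) = 5
cos(theta) = u.v/(|u||v|) = 46/sqrt(2125) = 0.99788
theta = acos(0.99788) = 3.73 degrees

3.73 degrees


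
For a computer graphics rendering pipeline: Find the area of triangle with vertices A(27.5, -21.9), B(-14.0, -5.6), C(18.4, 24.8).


Area = |x_A(y_B-y_C) + x_B(y_C-y_A) + x_C(y_A-y_B)|/2
= |(-836) + (-653.8) + (-299.92)|/2
= 1789.72/2 = 894.86

894.86


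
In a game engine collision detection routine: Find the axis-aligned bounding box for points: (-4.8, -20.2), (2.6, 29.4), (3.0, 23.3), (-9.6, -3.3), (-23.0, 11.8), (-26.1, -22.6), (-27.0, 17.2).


x range: [-27, 3]
y range: [-22.6, 29.4]
Bounding box: (-27,-22.6) to (3,29.4)

(-27,-22.6) to (3,29.4)


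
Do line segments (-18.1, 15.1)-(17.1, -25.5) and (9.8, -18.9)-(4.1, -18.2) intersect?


Cross products: d1=-174.27, d2=32.51, d3=-64.06, d4=-270.84
d1*d2 < 0 and d3*d4 < 0? no

No, they don't intersect


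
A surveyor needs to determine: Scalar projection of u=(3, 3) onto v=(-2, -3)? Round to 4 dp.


u.v = -15, |v| = sqrt(13) = 3.6056
Scalar projection = u.v / |v| = -15 / sqrt(13) = -4.1603

-4.1603


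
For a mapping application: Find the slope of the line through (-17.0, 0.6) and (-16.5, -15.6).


slope = (y2-y1)/(x2-x1) = ((-15.6)-0.6)/((-16.5)-(-17)) = (-16.2)/0.5 = -32.4

-32.4


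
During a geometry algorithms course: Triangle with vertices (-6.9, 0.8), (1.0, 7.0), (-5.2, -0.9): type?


Side lengths squared: AB^2=100.85, BC^2=100.85, CA^2=5.78
Sorted: [5.78, 100.85, 100.85]
By sides: Isosceles, By angles: Acute

Isosceles, Acute


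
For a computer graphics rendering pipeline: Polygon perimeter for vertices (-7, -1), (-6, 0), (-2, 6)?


Sides: (-7, -1)->(-6, 0): sqrt(2) = 1.414214, (-6, 0)->(-2, 6): sqrt(52) = 7.211103, (-2, 6)->(-7, -1): sqrt(74) = 8.602325
Sum = 17.227642
Perimeter = 17.2276

17.2276


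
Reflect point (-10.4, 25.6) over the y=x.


Reflection over y=x: (x,y) -> (y,x)
(-10.4, 25.6) -> (25.6, -10.4)

(25.6, -10.4)


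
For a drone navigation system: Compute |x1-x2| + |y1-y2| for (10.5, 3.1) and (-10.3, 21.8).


|10.5-(-10.3)| + |3.1-21.8| = 20.8 + 18.7 = 39.5

39.5


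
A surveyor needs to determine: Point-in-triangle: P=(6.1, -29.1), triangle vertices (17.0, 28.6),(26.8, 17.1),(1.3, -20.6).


Cross products: AB x AP = -690.81, BC x BP = 397.71, CA x CP = -369.61
All same sign? no

No, outside


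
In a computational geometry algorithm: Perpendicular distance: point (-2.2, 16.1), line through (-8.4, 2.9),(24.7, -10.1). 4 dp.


|cross product| = 517.52
|line direction| = sqrt(1264.61) = 35.5614
Distance = 517.52/sqrt(1264.61) = 14.5529

14.5529


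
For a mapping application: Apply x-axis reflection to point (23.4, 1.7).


Reflection over x-axis: (x,y) -> (x,-y)
(23.4, 1.7) -> (23.4, -1.7)

(23.4, -1.7)


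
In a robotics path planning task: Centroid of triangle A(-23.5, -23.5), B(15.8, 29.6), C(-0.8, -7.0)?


Centroid = ((x_A+x_B+x_C)/3, (y_A+y_B+y_C)/3)
= (((-23.5)+15.8+(-0.8))/3, ((-23.5)+29.6+(-7))/3)
= (-2.8333, -0.3)

(-2.8333, -0.3)


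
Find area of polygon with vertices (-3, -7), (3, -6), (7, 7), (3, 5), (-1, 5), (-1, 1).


Shoelace sum: ((-3)*(-6) - 3*(-7)) + (3*7 - 7*(-6)) + (7*5 - 3*7) + (3*5 - (-1)*5) + ((-1)*1 - (-1)*5) + ((-1)*(-7) - (-3)*1)
= 150
Area = |150|/2 = 75

75


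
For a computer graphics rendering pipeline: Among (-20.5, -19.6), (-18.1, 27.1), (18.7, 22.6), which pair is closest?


d(P0,P1) = 46.7616, d(P0,P2) = 57.5976, d(P1,P2) = 37.0741
Closest: P1 and P2

Closest pair: (-18.1, 27.1) and (18.7, 22.6), distance = 37.0741


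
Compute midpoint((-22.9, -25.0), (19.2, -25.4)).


M = (((-22.9)+19.2)/2, ((-25)+(-25.4))/2)
= (-1.85, -25.2)

(-1.85, -25.2)


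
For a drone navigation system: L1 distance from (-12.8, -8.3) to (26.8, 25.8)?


|(-12.8)-26.8| + |(-8.3)-25.8| = 39.6 + 34.1 = 73.7

73.7


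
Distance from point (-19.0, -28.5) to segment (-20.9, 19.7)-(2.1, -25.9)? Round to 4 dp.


Project P onto AB: t = 0.8594 (clamped to [0,1])
Closest point on segment: (-1.1338, -19.4886)
Distance: 20.0101

20.0101


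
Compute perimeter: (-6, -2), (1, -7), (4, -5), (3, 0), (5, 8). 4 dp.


Sides: (-6, -2)->(1, -7): sqrt(74) = 8.602325, (1, -7)->(4, -5): sqrt(13) = 3.605551, (4, -5)->(3, 0): sqrt(26) = 5.09902, (3, 0)->(5, 8): sqrt(68) = 8.246211, (5, 8)->(-6, -2): sqrt(221) = 14.866069
Sum = 40.419176
Perimeter = 40.4192

40.4192


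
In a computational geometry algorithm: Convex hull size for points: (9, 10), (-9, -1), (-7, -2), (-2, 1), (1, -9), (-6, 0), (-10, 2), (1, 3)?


Convex hull vertices (CCW): (-10, 2), (-9, -1), (1, -9), (9, 10)
Count = 4

4


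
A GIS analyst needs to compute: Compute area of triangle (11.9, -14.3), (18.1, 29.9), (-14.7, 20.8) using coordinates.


Area = |x_A(y_B-y_C) + x_B(y_C-y_A) + x_C(y_A-y_B)|/2
= |108.29 + 635.31 + 649.74|/2
= 1393.34/2 = 696.67

696.67


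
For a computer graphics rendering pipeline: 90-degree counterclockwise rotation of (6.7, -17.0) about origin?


90° CCW: (x,y) -> (-y, x)
(6.7,-17) -> (17, 6.7)

(17, 6.7)


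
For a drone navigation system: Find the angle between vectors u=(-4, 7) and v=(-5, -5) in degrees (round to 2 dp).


u.v = -15, |u| = sqrt(65) = 8.0623, |v| = sqrt(50) = 7.0711
cos(theta) = u.v/(|u||v|) = -15/sqrt(3250) = -0.263117
theta = acos(-0.263117) = 105.26 degrees

105.26 degrees


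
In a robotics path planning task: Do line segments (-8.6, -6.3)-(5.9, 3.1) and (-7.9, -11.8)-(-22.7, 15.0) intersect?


Cross products: d1=-62.64, d2=-590.36, d3=-86.33, d4=441.39
d1*d2 < 0 and d3*d4 < 0? no

No, they don't intersect


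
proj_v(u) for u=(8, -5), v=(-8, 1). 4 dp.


u.v = -69, |v| = sqrt(65) = 8.0623
Scalar projection = u.v / |v| = -69 / sqrt(65) = -8.5584

-8.5584


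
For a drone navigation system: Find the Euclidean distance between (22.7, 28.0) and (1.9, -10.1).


dx=-20.8, dy=-38.1
d^2 = (-20.8)^2 + (-38.1)^2 = 1884.25
d = sqrt(1884.25) = 43.4079

43.4079


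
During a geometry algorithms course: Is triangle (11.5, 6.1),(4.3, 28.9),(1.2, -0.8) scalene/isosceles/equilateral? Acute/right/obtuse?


Side lengths squared: AB^2=571.68, BC^2=891.7, CA^2=153.7
Sorted: [153.7, 571.68, 891.7]
By sides: Scalene, By angles: Obtuse

Scalene, Obtuse


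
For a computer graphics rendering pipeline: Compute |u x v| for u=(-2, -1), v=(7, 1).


|u x v| = |(-2)*1 - (-1)*7|
= |(-2) - (-7)| = 5

5


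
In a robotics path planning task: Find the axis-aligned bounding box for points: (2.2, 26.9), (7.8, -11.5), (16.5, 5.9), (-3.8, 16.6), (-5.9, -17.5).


x range: [-5.9, 16.5]
y range: [-17.5, 26.9]
Bounding box: (-5.9,-17.5) to (16.5,26.9)

(-5.9,-17.5) to (16.5,26.9)


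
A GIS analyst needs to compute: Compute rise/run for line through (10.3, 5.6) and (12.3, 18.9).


slope = (y2-y1)/(x2-x1) = (18.9-5.6)/(12.3-10.3) = 13.3/2 = 6.65

6.65


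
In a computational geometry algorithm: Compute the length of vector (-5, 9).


|u| = sqrt((-5)^2 + 9^2) = sqrt(106) = 10.2956

10.2956


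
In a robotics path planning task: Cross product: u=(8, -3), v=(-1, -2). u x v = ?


u x v = u_x*v_y - u_y*v_x = 8*(-2) - (-3)*(-1)
= (-16) - 3 = -19

-19


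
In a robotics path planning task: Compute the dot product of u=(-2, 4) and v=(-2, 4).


u . v = u_x*v_x + u_y*v_y = (-2)*(-2) + 4*4
= 4 + 16 = 20

20


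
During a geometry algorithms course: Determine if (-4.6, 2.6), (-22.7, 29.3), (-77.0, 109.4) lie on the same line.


Cross product: ((-22.7)-(-4.6))*(109.4-2.6) - (29.3-2.6)*((-77)-(-4.6))
= 0

Yes, collinear


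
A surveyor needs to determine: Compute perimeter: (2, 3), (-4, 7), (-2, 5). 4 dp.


Sides: (2, 3)->(-4, 7): sqrt(52) = 7.211103, (-4, 7)->(-2, 5): sqrt(8) = 2.828427, (-2, 5)->(2, 3): sqrt(20) = 4.472136
Sum = 14.511666
Perimeter = 14.5117

14.5117


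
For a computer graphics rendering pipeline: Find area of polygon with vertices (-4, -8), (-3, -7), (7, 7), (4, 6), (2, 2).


Shoelace sum: ((-4)*(-7) - (-3)*(-8)) + ((-3)*7 - 7*(-7)) + (7*6 - 4*7) + (4*2 - 2*6) + (2*(-8) - (-4)*2)
= 34
Area = |34|/2 = 17

17


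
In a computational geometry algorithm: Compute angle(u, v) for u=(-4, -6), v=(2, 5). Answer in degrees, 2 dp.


u.v = -38, |u| = sqrt(52) = 7.2111, |v| = sqrt(29) = 5.3852
cos(theta) = u.v/(|u||v|) = -38/sqrt(1508) = -0.97855
theta = acos(-0.97855) = 168.11 degrees

168.11 degrees


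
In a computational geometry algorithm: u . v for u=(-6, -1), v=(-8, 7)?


u . v = u_x*v_x + u_y*v_y = (-6)*(-8) + (-1)*7
= 48 + (-7) = 41

41


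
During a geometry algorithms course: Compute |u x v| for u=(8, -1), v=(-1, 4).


|u x v| = |8*4 - (-1)*(-1)|
= |32 - 1| = 31

31


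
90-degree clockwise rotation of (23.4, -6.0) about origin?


90° CW: (x,y) -> (y, -x)
(23.4,-6) -> (-6, -23.4)

(-6, -23.4)


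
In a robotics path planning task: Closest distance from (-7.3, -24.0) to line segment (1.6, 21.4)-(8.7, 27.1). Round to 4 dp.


Project P onto AB: t = 0 (clamped to [0,1])
Closest point on segment: (1.6, 21.4)
Distance: 46.2641

46.2641


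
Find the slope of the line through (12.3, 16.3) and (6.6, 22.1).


slope = (y2-y1)/(x2-x1) = (22.1-16.3)/(6.6-12.3) = 5.8/(-5.7) = -1.0175

-1.0175


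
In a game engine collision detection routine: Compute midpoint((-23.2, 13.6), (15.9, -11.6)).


M = (((-23.2)+15.9)/2, (13.6+(-11.6))/2)
= (-3.65, 1)

(-3.65, 1)


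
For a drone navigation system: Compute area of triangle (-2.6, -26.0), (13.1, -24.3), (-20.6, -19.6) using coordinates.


Area = |x_A(y_B-y_C) + x_B(y_C-y_A) + x_C(y_A-y_B)|/2
= |12.22 + 83.84 + 35.02|/2
= 131.08/2 = 65.54

65.54


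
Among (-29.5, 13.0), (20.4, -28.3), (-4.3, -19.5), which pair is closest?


d(P0,P1) = 64.7742, d(P0,P2) = 41.1253, d(P1,P2) = 26.2208
Closest: P1 and P2

Closest pair: (20.4, -28.3) and (-4.3, -19.5), distance = 26.2208


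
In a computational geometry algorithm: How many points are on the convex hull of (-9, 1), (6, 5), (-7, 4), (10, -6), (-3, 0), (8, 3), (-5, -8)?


Convex hull vertices (CCW): (-9, 1), (-5, -8), (10, -6), (8, 3), (6, 5), (-7, 4)
Count = 6

6


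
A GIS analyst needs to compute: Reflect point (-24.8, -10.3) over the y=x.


Reflection over y=x: (x,y) -> (y,x)
(-24.8, -10.3) -> (-10.3, -24.8)

(-10.3, -24.8)


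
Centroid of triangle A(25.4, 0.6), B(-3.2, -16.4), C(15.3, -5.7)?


Centroid = ((x_A+x_B+x_C)/3, (y_A+y_B+y_C)/3)
= ((25.4+(-3.2)+15.3)/3, (0.6+(-16.4)+(-5.7))/3)
= (12.5, -7.1667)

(12.5, -7.1667)


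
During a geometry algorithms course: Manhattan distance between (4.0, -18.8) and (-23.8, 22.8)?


|4-(-23.8)| + |(-18.8)-22.8| = 27.8 + 41.6 = 69.4

69.4


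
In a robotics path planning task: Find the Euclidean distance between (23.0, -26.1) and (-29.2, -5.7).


dx=-52.2, dy=20.4
d^2 = (-52.2)^2 + 20.4^2 = 3141
d = sqrt(3141) = 56.0446

56.0446


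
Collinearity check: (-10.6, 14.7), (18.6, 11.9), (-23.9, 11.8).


Cross product: (18.6-(-10.6))*(11.8-14.7) - (11.9-14.7)*((-23.9)-(-10.6))
= -121.92

No, not collinear


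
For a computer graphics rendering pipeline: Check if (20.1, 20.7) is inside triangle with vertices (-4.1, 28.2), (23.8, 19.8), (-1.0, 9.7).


Cross products: AB x AP = -5.97, BC x BP = -59.69, CA x CP = -424.45
All same sign? yes

Yes, inside


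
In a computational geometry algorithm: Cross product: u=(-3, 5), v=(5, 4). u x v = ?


u x v = u_x*v_y - u_y*v_x = (-3)*4 - 5*5
= (-12) - 25 = -37

-37


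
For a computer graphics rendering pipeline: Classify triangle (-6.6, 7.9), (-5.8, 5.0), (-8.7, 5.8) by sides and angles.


Side lengths squared: AB^2=9.05, BC^2=9.05, CA^2=8.82
Sorted: [8.82, 9.05, 9.05]
By sides: Isosceles, By angles: Acute

Isosceles, Acute


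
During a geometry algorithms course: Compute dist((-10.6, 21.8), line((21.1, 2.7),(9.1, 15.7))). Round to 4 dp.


|cross product| = 182.9
|line direction| = sqrt(313) = 17.6918
Distance = 182.9/sqrt(313) = 10.3381

10.3381


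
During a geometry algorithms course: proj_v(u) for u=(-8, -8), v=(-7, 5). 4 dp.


u.v = 16, |v| = sqrt(74) = 8.6023
Scalar projection = u.v / |v| = 16 / sqrt(74) = 1.86

1.86


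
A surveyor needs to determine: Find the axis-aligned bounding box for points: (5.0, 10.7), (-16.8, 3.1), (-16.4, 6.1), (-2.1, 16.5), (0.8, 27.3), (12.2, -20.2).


x range: [-16.8, 12.2]
y range: [-20.2, 27.3]
Bounding box: (-16.8,-20.2) to (12.2,27.3)

(-16.8,-20.2) to (12.2,27.3)


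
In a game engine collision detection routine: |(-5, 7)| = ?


|u| = sqrt((-5)^2 + 7^2) = sqrt(74) = 8.6023

8.6023


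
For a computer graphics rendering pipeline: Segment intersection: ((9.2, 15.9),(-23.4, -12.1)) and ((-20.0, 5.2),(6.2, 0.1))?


Cross products: d1=429.26, d2=-470.6, d3=-468.78, d4=431.08
d1*d2 < 0 and d3*d4 < 0? yes

Yes, they intersect


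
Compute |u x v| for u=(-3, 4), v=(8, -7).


|u x v| = |(-3)*(-7) - 4*8|
= |21 - 32| = 11

11


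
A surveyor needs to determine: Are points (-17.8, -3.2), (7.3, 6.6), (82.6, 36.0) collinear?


Cross product: (7.3-(-17.8))*(36-(-3.2)) - (6.6-(-3.2))*(82.6-(-17.8))
= 0

Yes, collinear


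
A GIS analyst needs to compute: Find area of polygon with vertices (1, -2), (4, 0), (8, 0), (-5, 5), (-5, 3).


Shoelace sum: (1*0 - 4*(-2)) + (4*0 - 8*0) + (8*5 - (-5)*0) + ((-5)*3 - (-5)*5) + ((-5)*(-2) - 1*3)
= 65
Area = |65|/2 = 32.5

32.5


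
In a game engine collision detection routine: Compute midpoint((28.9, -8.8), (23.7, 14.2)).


M = ((28.9+23.7)/2, ((-8.8)+14.2)/2)
= (26.3, 2.7)

(26.3, 2.7)


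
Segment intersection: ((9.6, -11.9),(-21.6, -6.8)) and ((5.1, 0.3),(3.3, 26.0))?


Cross products: d1=-93.69, d2=698.97, d3=-357.69, d4=-1150.35
d1*d2 < 0 and d3*d4 < 0? no

No, they don't intersect


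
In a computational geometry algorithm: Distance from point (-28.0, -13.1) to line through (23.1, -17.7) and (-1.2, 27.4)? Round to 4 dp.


|cross product| = 2192.83
|line direction| = sqrt(2624.5) = 51.2299
Distance = 2192.83/sqrt(2624.5) = 42.8037

42.8037


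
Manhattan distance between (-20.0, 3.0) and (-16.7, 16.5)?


|(-20)-(-16.7)| + |3-16.5| = 3.3 + 13.5 = 16.8

16.8


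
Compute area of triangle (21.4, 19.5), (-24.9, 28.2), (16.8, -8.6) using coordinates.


Area = |x_A(y_B-y_C) + x_B(y_C-y_A) + x_C(y_A-y_B)|/2
= |787.52 + 699.69 + (-146.16)|/2
= 1341.05/2 = 670.525

670.525


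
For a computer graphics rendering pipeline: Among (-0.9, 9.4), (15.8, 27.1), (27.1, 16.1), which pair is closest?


d(P0,P1) = 24.3347, d(P0,P2) = 28.7904, d(P1,P2) = 15.7699
Closest: P1 and P2

Closest pair: (15.8, 27.1) and (27.1, 16.1), distance = 15.7699


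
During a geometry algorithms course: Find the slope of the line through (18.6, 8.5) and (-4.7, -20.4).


slope = (y2-y1)/(x2-x1) = ((-20.4)-8.5)/((-4.7)-18.6) = (-28.9)/(-23.3) = 1.2403

1.2403


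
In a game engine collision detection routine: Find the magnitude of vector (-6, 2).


|u| = sqrt((-6)^2 + 2^2) = sqrt(40) = 6.3246

6.3246


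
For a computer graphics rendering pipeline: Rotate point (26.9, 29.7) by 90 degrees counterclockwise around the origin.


90° CCW: (x,y) -> (-y, x)
(26.9,29.7) -> (-29.7, 26.9)

(-29.7, 26.9)


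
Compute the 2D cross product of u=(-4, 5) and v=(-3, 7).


u x v = u_x*v_y - u_y*v_x = (-4)*7 - 5*(-3)
= (-28) - (-15) = -13

-13


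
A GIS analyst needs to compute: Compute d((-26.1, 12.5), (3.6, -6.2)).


dx=29.7, dy=-18.7
d^2 = 29.7^2 + (-18.7)^2 = 1231.78
d = sqrt(1231.78) = 35.0967

35.0967


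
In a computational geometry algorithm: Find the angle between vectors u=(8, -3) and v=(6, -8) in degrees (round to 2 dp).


u.v = 72, |u| = sqrt(73) = 8.544, |v| = sqrt(100) = 10
cos(theta) = u.v/(|u||v|) = 72/sqrt(7300) = 0.842696
theta = acos(0.842696) = 32.57 degrees

32.57 degrees


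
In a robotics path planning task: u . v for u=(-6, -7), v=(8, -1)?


u . v = u_x*v_x + u_y*v_y = (-6)*8 + (-7)*(-1)
= (-48) + 7 = -41

-41


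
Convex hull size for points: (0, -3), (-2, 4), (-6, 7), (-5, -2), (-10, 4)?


Convex hull vertices (CCW): (-10, 4), (-5, -2), (0, -3), (-2, 4), (-6, 7)
Count = 5

5


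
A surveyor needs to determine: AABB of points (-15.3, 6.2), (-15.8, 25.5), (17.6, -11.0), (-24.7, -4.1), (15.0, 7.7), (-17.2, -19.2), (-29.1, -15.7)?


x range: [-29.1, 17.6]
y range: [-19.2, 25.5]
Bounding box: (-29.1,-19.2) to (17.6,25.5)

(-29.1,-19.2) to (17.6,25.5)


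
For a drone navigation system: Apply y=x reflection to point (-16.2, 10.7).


Reflection over y=x: (x,y) -> (y,x)
(-16.2, 10.7) -> (10.7, -16.2)

(10.7, -16.2)


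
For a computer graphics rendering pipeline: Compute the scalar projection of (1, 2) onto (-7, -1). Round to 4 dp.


u.v = -9, |v| = sqrt(50) = 7.0711
Scalar projection = u.v / |v| = -9 / sqrt(50) = -1.2728

-1.2728


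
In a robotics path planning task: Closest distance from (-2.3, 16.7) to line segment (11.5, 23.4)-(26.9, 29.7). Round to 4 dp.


Project P onto AB: t = 0 (clamped to [0,1])
Closest point on segment: (11.5, 23.4)
Distance: 15.3405

15.3405


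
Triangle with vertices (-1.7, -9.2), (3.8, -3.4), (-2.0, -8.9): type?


Side lengths squared: AB^2=63.89, BC^2=63.89, CA^2=0.18
Sorted: [0.18, 63.89, 63.89]
By sides: Isosceles, By angles: Acute

Isosceles, Acute


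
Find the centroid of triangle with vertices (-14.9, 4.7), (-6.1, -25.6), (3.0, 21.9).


Centroid = ((x_A+x_B+x_C)/3, (y_A+y_B+y_C)/3)
= (((-14.9)+(-6.1)+3)/3, (4.7+(-25.6)+21.9)/3)
= (-6, 0.3333)

(-6, 0.3333)


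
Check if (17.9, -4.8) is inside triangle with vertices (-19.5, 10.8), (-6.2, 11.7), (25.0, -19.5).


Cross products: AB x AP = -241.14, BC x BP = 237.12, CA x CP = -439.02
All same sign? no

No, outside


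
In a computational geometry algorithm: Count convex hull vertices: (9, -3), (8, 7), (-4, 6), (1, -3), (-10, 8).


Convex hull vertices (CCW): (-10, 8), (1, -3), (9, -3), (8, 7)
Count = 4

4


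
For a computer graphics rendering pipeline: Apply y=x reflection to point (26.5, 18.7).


Reflection over y=x: (x,y) -> (y,x)
(26.5, 18.7) -> (18.7, 26.5)

(18.7, 26.5)


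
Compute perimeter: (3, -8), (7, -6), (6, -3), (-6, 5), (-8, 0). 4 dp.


Sides: (3, -8)->(7, -6): sqrt(20) = 4.472136, (7, -6)->(6, -3): sqrt(10) = 3.162278, (6, -3)->(-6, 5): sqrt(208) = 14.422205, (-6, 5)->(-8, 0): sqrt(29) = 5.385165, (-8, 0)->(3, -8): sqrt(185) = 13.601471
Sum = 41.043255
Perimeter = 41.0433

41.0433


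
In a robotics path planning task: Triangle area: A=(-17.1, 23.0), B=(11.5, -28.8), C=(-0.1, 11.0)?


Area = |x_A(y_B-y_C) + x_B(y_C-y_A) + x_C(y_A-y_B)|/2
= |680.58 + (-138) + (-5.18)|/2
= 537.4/2 = 268.7

268.7


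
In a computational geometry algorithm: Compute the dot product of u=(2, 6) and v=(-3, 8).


u . v = u_x*v_x + u_y*v_y = 2*(-3) + 6*8
= (-6) + 48 = 42

42


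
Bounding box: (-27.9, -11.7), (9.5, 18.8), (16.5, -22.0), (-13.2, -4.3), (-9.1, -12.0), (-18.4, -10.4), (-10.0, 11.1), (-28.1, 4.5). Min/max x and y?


x range: [-28.1, 16.5]
y range: [-22, 18.8]
Bounding box: (-28.1,-22) to (16.5,18.8)

(-28.1,-22) to (16.5,18.8)


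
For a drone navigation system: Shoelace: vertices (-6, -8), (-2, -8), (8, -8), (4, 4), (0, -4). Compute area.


Shoelace sum: ((-6)*(-8) - (-2)*(-8)) + ((-2)*(-8) - 8*(-8)) + (8*4 - 4*(-8)) + (4*(-4) - 0*4) + (0*(-8) - (-6)*(-4))
= 136
Area = |136|/2 = 68

68


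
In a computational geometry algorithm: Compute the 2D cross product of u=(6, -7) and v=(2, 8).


u x v = u_x*v_y - u_y*v_x = 6*8 - (-7)*2
= 48 - (-14) = 62

62


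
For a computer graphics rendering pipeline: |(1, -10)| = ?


|u| = sqrt(1^2 + (-10)^2) = sqrt(101) = 10.0499

10.0499


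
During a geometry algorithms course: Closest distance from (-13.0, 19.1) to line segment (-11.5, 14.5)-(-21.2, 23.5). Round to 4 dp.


Project P onto AB: t = 0.3195 (clamped to [0,1])
Closest point on segment: (-14.5996, 17.3759)
Distance: 2.3518

2.3518


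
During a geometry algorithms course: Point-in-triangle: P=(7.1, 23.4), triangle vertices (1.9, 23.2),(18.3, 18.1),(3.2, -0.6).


Cross products: AB x AP = 29.8, BC x BP = -289.47, CA x CP = -124.02
All same sign? no

No, outside


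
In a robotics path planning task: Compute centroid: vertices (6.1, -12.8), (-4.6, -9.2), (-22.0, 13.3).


Centroid = ((x_A+x_B+x_C)/3, (y_A+y_B+y_C)/3)
= ((6.1+(-4.6)+(-22))/3, ((-12.8)+(-9.2)+13.3)/3)
= (-6.8333, -2.9)

(-6.8333, -2.9)


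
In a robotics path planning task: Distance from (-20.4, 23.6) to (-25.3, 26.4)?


dx=-4.9, dy=2.8
d^2 = (-4.9)^2 + 2.8^2 = 31.85
d = sqrt(31.85) = 5.6436

5.6436


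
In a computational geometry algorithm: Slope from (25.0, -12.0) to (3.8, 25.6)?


slope = (y2-y1)/(x2-x1) = (25.6-(-12))/(3.8-25) = 37.6/(-21.2) = -1.7736

-1.7736


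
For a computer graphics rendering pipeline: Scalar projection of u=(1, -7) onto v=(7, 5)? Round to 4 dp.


u.v = -28, |v| = sqrt(74) = 8.6023
Scalar projection = u.v / |v| = -28 / sqrt(74) = -3.2549

-3.2549


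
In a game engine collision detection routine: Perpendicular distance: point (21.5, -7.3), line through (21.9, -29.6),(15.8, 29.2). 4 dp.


|cross product| = 112.51
|line direction| = sqrt(3494.65) = 59.1156
Distance = 112.51/sqrt(3494.65) = 1.9032

1.9032


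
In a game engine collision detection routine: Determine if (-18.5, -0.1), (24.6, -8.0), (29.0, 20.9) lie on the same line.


Cross product: (24.6-(-18.5))*(20.9-(-0.1)) - ((-8)-(-0.1))*(29-(-18.5))
= 1280.35

No, not collinear


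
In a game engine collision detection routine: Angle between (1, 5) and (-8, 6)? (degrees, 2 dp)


u.v = 22, |u| = sqrt(26) = 5.099, |v| = sqrt(100) = 10
cos(theta) = u.v/(|u||v|) = 22/sqrt(2600) = 0.431455
theta = acos(0.431455) = 64.44 degrees

64.44 degrees


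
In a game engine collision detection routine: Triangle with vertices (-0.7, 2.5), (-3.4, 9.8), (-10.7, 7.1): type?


Side lengths squared: AB^2=60.58, BC^2=60.58, CA^2=121.16
Sorted: [60.58, 60.58, 121.16]
By sides: Isosceles, By angles: Right

Isosceles, Right


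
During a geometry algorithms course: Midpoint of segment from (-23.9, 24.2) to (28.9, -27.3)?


M = (((-23.9)+28.9)/2, (24.2+(-27.3))/2)
= (2.5, -1.55)

(2.5, -1.55)


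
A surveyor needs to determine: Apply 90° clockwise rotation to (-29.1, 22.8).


90° CW: (x,y) -> (y, -x)
(-29.1,22.8) -> (22.8, 29.1)

(22.8, 29.1)


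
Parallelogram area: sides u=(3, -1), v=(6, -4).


|u x v| = |3*(-4) - (-1)*6|
= |(-12) - (-6)| = 6

6


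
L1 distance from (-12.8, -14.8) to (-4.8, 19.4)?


|(-12.8)-(-4.8)| + |(-14.8)-19.4| = 8 + 34.2 = 42.2

42.2


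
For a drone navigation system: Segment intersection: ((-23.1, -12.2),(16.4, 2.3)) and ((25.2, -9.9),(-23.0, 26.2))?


Cross products: d1=1854.49, d2=-270.36, d3=-609.5, d4=1515.35
d1*d2 < 0 and d3*d4 < 0? yes

Yes, they intersect


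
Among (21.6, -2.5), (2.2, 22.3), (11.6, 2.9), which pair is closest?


d(P0,P1) = 31.4865, d(P0,P2) = 11.3649, d(P1,P2) = 21.5574
Closest: P0 and P2

Closest pair: (21.6, -2.5) and (11.6, 2.9), distance = 11.3649


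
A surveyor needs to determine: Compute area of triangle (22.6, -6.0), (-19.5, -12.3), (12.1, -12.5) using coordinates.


Area = |x_A(y_B-y_C) + x_B(y_C-y_A) + x_C(y_A-y_B)|/2
= |4.52 + 126.75 + 76.23|/2
= 207.5/2 = 103.75

103.75


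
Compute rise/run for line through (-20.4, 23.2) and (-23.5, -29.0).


slope = (y2-y1)/(x2-x1) = ((-29)-23.2)/((-23.5)-(-20.4)) = (-52.2)/(-3.1) = 16.8387

16.8387


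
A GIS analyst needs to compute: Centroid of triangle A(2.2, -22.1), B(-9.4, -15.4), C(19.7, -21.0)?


Centroid = ((x_A+x_B+x_C)/3, (y_A+y_B+y_C)/3)
= ((2.2+(-9.4)+19.7)/3, ((-22.1)+(-15.4)+(-21))/3)
= (4.1667, -19.5)

(4.1667, -19.5)


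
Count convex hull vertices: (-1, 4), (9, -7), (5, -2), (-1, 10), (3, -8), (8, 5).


Convex hull vertices (CCW): (-1, 4), (3, -8), (9, -7), (8, 5), (-1, 10)
Count = 5

5


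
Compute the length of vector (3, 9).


|u| = sqrt(3^2 + 9^2) = sqrt(90) = 9.4868

9.4868


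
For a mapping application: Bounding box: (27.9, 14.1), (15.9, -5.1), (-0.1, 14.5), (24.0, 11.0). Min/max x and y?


x range: [-0.1, 27.9]
y range: [-5.1, 14.5]
Bounding box: (-0.1,-5.1) to (27.9,14.5)

(-0.1,-5.1) to (27.9,14.5)


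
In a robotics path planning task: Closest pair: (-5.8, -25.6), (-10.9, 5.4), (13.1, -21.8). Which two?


d(P0,P1) = 31.4167, d(P0,P2) = 19.2782, d(P1,P2) = 36.2745
Closest: P0 and P2

Closest pair: (-5.8, -25.6) and (13.1, -21.8), distance = 19.2782


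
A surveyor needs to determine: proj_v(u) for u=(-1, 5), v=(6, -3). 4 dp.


u.v = -21, |v| = sqrt(45) = 6.7082
Scalar projection = u.v / |v| = -21 / sqrt(45) = -3.1305

-3.1305


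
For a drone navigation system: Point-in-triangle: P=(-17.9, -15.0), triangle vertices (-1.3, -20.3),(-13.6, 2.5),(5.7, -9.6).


Cross products: AB x AP = 313.29, BC x BP = -389.78, CA x CP = -214.72
All same sign? no

No, outside


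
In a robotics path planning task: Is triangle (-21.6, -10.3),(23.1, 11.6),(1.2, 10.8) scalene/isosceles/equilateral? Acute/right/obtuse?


Side lengths squared: AB^2=2477.7, BC^2=480.25, CA^2=965.05
Sorted: [480.25, 965.05, 2477.7]
By sides: Scalene, By angles: Obtuse

Scalene, Obtuse


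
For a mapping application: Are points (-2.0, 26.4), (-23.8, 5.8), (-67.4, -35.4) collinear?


Cross product: ((-23.8)-(-2))*((-35.4)-26.4) - (5.8-26.4)*((-67.4)-(-2))
= 0

Yes, collinear


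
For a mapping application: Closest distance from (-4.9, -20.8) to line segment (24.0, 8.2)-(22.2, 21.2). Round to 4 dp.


Project P onto AB: t = 0 (clamped to [0,1])
Closest point on segment: (24, 8.2)
Distance: 40.9415

40.9415


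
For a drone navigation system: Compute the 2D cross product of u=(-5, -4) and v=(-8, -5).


u x v = u_x*v_y - u_y*v_x = (-5)*(-5) - (-4)*(-8)
= 25 - 32 = -7

-7


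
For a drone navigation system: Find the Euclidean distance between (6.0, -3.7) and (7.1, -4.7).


dx=1.1, dy=-1
d^2 = 1.1^2 + (-1)^2 = 2.21
d = sqrt(2.21) = 1.4866

1.4866


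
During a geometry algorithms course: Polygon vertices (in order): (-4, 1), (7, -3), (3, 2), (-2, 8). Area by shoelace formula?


Shoelace sum: ((-4)*(-3) - 7*1) + (7*2 - 3*(-3)) + (3*8 - (-2)*2) + ((-2)*1 - (-4)*8)
= 86
Area = |86|/2 = 43

43


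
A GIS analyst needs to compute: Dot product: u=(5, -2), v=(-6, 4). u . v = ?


u . v = u_x*v_x + u_y*v_y = 5*(-6) + (-2)*4
= (-30) + (-8) = -38

-38


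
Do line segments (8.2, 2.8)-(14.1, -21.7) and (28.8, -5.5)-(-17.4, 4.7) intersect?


Cross products: d1=-173.34, d2=898.38, d3=455.73, d4=-615.99
d1*d2 < 0 and d3*d4 < 0? yes

Yes, they intersect


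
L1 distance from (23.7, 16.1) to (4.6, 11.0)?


|23.7-4.6| + |16.1-11| = 19.1 + 5.1 = 24.2

24.2


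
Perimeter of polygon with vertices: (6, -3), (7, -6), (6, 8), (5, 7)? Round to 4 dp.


Sides: (6, -3)->(7, -6): sqrt(10) = 3.162278, (7, -6)->(6, 8): sqrt(197) = 14.035669, (6, 8)->(5, 7): sqrt(2) = 1.414214, (5, 7)->(6, -3): sqrt(101) = 10.049876
Sum = 28.662037
Perimeter = 28.662

28.662


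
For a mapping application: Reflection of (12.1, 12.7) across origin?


Reflection over origin: (x,y) -> (-x,-y)
(12.1, 12.7) -> (-12.1, -12.7)

(-12.1, -12.7)


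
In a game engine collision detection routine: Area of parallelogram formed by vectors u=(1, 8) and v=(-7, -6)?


|u x v| = |1*(-6) - 8*(-7)|
= |(-6) - (-56)| = 50

50


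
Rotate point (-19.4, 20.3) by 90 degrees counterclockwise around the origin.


90° CCW: (x,y) -> (-y, x)
(-19.4,20.3) -> (-20.3, -19.4)

(-20.3, -19.4)


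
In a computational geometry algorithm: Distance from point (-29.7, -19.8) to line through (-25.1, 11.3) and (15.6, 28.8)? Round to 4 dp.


|cross product| = 1185.27
|line direction| = sqrt(1962.74) = 44.3028
Distance = 1185.27/sqrt(1962.74) = 26.7538

26.7538


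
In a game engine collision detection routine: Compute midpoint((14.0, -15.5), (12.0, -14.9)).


M = ((14+12)/2, ((-15.5)+(-14.9))/2)
= (13, -15.2)

(13, -15.2)


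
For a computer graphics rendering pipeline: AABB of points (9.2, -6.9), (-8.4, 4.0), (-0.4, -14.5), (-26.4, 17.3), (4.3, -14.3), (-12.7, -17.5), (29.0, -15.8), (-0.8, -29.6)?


x range: [-26.4, 29]
y range: [-29.6, 17.3]
Bounding box: (-26.4,-29.6) to (29,17.3)

(-26.4,-29.6) to (29,17.3)


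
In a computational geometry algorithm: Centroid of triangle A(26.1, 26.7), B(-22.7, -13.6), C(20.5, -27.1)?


Centroid = ((x_A+x_B+x_C)/3, (y_A+y_B+y_C)/3)
= ((26.1+(-22.7)+20.5)/3, (26.7+(-13.6)+(-27.1))/3)
= (7.9667, -4.6667)

(7.9667, -4.6667)


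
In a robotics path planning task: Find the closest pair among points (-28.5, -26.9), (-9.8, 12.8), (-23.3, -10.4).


d(P0,P1) = 43.8837, d(P0,P2) = 17.3, d(P1,P2) = 26.8419
Closest: P0 and P2

Closest pair: (-28.5, -26.9) and (-23.3, -10.4), distance = 17.3


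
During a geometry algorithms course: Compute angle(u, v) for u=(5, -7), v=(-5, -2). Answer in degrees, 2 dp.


u.v = -11, |u| = sqrt(74) = 8.6023, |v| = sqrt(29) = 5.3852
cos(theta) = u.v/(|u||v|) = -11/sqrt(2146) = -0.237453
theta = acos(-0.237453) = 103.74 degrees

103.74 degrees


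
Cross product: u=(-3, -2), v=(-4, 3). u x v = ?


u x v = u_x*v_y - u_y*v_x = (-3)*3 - (-2)*(-4)
= (-9) - 8 = -17

-17


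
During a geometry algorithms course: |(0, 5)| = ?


|u| = sqrt(0^2 + 5^2) = sqrt(25) = 5

5


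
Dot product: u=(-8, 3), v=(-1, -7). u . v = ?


u . v = u_x*v_x + u_y*v_y = (-8)*(-1) + 3*(-7)
= 8 + (-21) = -13

-13


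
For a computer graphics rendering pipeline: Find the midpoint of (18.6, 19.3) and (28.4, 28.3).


M = ((18.6+28.4)/2, (19.3+28.3)/2)
= (23.5, 23.8)

(23.5, 23.8)


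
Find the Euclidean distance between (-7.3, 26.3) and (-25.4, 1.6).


dx=-18.1, dy=-24.7
d^2 = (-18.1)^2 + (-24.7)^2 = 937.7
d = sqrt(937.7) = 30.6219

30.6219


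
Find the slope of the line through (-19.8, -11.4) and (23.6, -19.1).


slope = (y2-y1)/(x2-x1) = ((-19.1)-(-11.4))/(23.6-(-19.8)) = (-7.7)/43.4 = -0.1774

-0.1774


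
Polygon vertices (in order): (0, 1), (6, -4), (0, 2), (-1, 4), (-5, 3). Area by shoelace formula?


Shoelace sum: (0*(-4) - 6*1) + (6*2 - 0*(-4)) + (0*4 - (-1)*2) + ((-1)*3 - (-5)*4) + ((-5)*1 - 0*3)
= 20
Area = |20|/2 = 10

10


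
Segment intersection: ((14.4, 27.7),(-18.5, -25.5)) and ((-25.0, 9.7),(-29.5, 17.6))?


Cross products: d1=-392.26, d2=107.05, d3=-1503.88, d4=-2003.19
d1*d2 < 0 and d3*d4 < 0? no

No, they don't intersect


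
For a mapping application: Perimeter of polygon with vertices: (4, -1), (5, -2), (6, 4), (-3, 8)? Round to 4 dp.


Sides: (4, -1)->(5, -2): sqrt(2) = 1.414214, (5, -2)->(6, 4): sqrt(37) = 6.082763, (6, 4)->(-3, 8): sqrt(97) = 9.848858, (-3, 8)->(4, -1): sqrt(130) = 11.401754
Sum = 28.747589
Perimeter = 28.7476

28.7476


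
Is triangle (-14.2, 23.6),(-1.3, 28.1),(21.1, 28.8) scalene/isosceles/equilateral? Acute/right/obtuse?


Side lengths squared: AB^2=186.66, BC^2=502.25, CA^2=1273.13
Sorted: [186.66, 502.25, 1273.13]
By sides: Scalene, By angles: Obtuse

Scalene, Obtuse


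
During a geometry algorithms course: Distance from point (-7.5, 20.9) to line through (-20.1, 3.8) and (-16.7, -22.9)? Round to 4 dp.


|cross product| = 394.56
|line direction| = sqrt(724.45) = 26.9156
Distance = 394.56/sqrt(724.45) = 14.6592

14.6592


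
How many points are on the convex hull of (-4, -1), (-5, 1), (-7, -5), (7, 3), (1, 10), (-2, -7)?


Convex hull vertices (CCW): (-7, -5), (-2, -7), (7, 3), (1, 10), (-5, 1)
Count = 5

5


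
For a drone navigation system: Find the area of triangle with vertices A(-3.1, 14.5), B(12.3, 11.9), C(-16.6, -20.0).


Area = |x_A(y_B-y_C) + x_B(y_C-y_A) + x_C(y_A-y_B)|/2
= |(-98.89) + (-424.35) + (-43.16)|/2
= 566.4/2 = 283.2

283.2


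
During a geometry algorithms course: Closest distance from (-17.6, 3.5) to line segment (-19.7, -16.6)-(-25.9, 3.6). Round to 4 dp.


Project P onto AB: t = 0.8802 (clamped to [0,1])
Closest point on segment: (-25.1574, 1.1804)
Distance: 7.9053

7.9053


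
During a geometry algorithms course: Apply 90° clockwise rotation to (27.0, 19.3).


90° CW: (x,y) -> (y, -x)
(27,19.3) -> (19.3, -27)

(19.3, -27)


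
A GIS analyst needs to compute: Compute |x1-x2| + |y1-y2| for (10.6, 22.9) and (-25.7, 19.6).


|10.6-(-25.7)| + |22.9-19.6| = 36.3 + 3.3 = 39.6

39.6


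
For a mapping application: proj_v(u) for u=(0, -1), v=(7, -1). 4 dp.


u.v = 1, |v| = sqrt(50) = 7.0711
Scalar projection = u.v / |v| = 1 / sqrt(50) = 0.1414

0.1414


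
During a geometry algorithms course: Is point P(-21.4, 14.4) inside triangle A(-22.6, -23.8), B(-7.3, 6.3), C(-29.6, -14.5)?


Cross products: AB x AP = 548.34, BC x BP = -473.91, CA x CP = 278.56
All same sign? no

No, outside


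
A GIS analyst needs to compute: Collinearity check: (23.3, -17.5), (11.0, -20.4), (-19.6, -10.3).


Cross product: (11-23.3)*((-10.3)-(-17.5)) - ((-20.4)-(-17.5))*((-19.6)-23.3)
= -212.97

No, not collinear


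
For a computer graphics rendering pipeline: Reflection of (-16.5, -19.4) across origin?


Reflection over origin: (x,y) -> (-x,-y)
(-16.5, -19.4) -> (16.5, 19.4)

(16.5, 19.4)


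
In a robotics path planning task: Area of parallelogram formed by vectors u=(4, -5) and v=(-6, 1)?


|u x v| = |4*1 - (-5)*(-6)|
= |4 - 30| = 26

26


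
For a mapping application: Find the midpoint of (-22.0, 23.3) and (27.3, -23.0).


M = (((-22)+27.3)/2, (23.3+(-23))/2)
= (2.65, 0.15)

(2.65, 0.15)


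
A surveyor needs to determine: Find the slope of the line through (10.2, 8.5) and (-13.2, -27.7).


slope = (y2-y1)/(x2-x1) = ((-27.7)-8.5)/((-13.2)-10.2) = (-36.2)/(-23.4) = 1.547

1.547


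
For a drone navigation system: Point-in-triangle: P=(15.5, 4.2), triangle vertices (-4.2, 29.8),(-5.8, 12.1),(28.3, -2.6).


Cross products: AB x AP = 389.65, BC x BP = 43.72, CA x CP = 193.72
All same sign? yes

Yes, inside


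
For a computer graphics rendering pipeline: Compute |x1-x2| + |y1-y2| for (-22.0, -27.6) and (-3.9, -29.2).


|(-22)-(-3.9)| + |(-27.6)-(-29.2)| = 18.1 + 1.6 = 19.7

19.7


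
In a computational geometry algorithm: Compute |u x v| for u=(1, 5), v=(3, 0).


|u x v| = |1*0 - 5*3|
= |0 - 15| = 15

15


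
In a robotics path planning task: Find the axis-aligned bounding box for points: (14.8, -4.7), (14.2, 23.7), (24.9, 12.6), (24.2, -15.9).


x range: [14.2, 24.9]
y range: [-15.9, 23.7]
Bounding box: (14.2,-15.9) to (24.9,23.7)

(14.2,-15.9) to (24.9,23.7)


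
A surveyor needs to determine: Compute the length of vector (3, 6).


|u| = sqrt(3^2 + 6^2) = sqrt(45) = 6.7082

6.7082


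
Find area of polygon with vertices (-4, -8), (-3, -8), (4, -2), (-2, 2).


Shoelace sum: ((-4)*(-8) - (-3)*(-8)) + ((-3)*(-2) - 4*(-8)) + (4*2 - (-2)*(-2)) + ((-2)*(-8) - (-4)*2)
= 74
Area = |74|/2 = 37

37


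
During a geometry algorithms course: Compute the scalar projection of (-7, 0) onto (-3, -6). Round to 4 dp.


u.v = 21, |v| = sqrt(45) = 6.7082
Scalar projection = u.v / |v| = 21 / sqrt(45) = 3.1305

3.1305


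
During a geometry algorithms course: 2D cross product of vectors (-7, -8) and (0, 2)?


u x v = u_x*v_y - u_y*v_x = (-7)*2 - (-8)*0
= (-14) - 0 = -14

-14


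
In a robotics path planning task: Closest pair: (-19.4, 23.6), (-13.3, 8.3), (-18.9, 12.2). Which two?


d(P0,P1) = 16.4712, d(P0,P2) = 11.411, d(P1,P2) = 6.8242
Closest: P1 and P2

Closest pair: (-13.3, 8.3) and (-18.9, 12.2), distance = 6.8242


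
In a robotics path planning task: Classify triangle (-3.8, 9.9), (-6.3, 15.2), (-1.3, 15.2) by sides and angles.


Side lengths squared: AB^2=34.34, BC^2=25, CA^2=34.34
Sorted: [25, 34.34, 34.34]
By sides: Isosceles, By angles: Acute

Isosceles, Acute


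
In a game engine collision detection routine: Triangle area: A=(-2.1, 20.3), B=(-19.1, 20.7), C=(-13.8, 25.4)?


Area = |x_A(y_B-y_C) + x_B(y_C-y_A) + x_C(y_A-y_B)|/2
= |9.87 + (-97.41) + 5.52|/2
= 82.02/2 = 41.01

41.01


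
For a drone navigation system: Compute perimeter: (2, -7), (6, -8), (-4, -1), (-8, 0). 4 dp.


Sides: (2, -7)->(6, -8): sqrt(17) = 4.123106, (6, -8)->(-4, -1): sqrt(149) = 12.206556, (-4, -1)->(-8, 0): sqrt(17) = 4.123106, (-8, 0)->(2, -7): sqrt(149) = 12.206556
Sum = 32.659324
Perimeter = 32.6593

32.6593


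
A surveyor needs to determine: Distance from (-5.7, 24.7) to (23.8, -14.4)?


dx=29.5, dy=-39.1
d^2 = 29.5^2 + (-39.1)^2 = 2399.06
d = sqrt(2399.06) = 48.9802

48.9802


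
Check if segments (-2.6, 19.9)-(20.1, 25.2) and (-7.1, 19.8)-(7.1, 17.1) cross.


Cross products: d1=13.57, d2=150.12, d3=21.58, d4=-114.97
d1*d2 < 0 and d3*d4 < 0? no

No, they don't intersect


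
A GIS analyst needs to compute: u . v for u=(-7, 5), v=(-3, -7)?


u . v = u_x*v_x + u_y*v_y = (-7)*(-3) + 5*(-7)
= 21 + (-35) = -14

-14


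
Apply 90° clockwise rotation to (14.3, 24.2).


90° CW: (x,y) -> (y, -x)
(14.3,24.2) -> (24.2, -14.3)

(24.2, -14.3)


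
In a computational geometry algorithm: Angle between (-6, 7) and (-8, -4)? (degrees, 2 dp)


u.v = 20, |u| = sqrt(85) = 9.2195, |v| = sqrt(80) = 8.9443
cos(theta) = u.v/(|u||v|) = 20/sqrt(6800) = 0.242536
theta = acos(0.242536) = 75.96 degrees

75.96 degrees


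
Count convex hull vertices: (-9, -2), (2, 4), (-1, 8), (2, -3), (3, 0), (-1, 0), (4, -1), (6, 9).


Convex hull vertices (CCW): (-9, -2), (2, -3), (4, -1), (6, 9), (-1, 8)
Count = 5

5


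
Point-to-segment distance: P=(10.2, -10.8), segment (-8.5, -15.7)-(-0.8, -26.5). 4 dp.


Project P onto AB: t = 0.5176 (clamped to [0,1])
Closest point on segment: (-4.5141, -21.2906)
Distance: 18.0709

18.0709


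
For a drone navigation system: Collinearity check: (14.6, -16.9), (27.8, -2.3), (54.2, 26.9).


Cross product: (27.8-14.6)*(26.9-(-16.9)) - ((-2.3)-(-16.9))*(54.2-14.6)
= 0

Yes, collinear


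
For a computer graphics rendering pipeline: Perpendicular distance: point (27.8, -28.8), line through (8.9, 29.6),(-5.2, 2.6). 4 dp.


|cross product| = 1333.74
|line direction| = sqrt(927.81) = 30.46
Distance = 1333.74/sqrt(927.81) = 43.7866

43.7866


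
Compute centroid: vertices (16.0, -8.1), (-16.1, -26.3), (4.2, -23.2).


Centroid = ((x_A+x_B+x_C)/3, (y_A+y_B+y_C)/3)
= ((16+(-16.1)+4.2)/3, ((-8.1)+(-26.3)+(-23.2))/3)
= (1.3667, -19.2)

(1.3667, -19.2)


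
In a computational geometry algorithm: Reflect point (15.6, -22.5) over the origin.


Reflection over origin: (x,y) -> (-x,-y)
(15.6, -22.5) -> (-15.6, 22.5)

(-15.6, 22.5)


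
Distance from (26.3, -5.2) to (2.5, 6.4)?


dx=-23.8, dy=11.6
d^2 = (-23.8)^2 + 11.6^2 = 701
d = sqrt(701) = 26.4764

26.4764
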